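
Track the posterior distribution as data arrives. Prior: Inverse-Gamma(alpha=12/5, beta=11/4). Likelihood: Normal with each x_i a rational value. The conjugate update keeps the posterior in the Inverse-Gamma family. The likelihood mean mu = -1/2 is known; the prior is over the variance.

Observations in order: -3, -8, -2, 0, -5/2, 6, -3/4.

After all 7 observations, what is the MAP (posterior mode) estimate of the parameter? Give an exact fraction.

3115/368

obs 1: x=-3 → posterior Inverse-Gamma(29/10, 47/8)
obs 2: x=-8 → posterior Inverse-Gamma(17/5, 34)
obs 3: x=-2 → posterior Inverse-Gamma(39/10, 281/8)
obs 4: x=0 → posterior Inverse-Gamma(22/5, 141/4)
obs 5: x=-5/2 → posterior Inverse-Gamma(49/10, 149/4)
obs 6: x=6 → posterior Inverse-Gamma(27/5, 467/8)
obs 7: x=-3/4 → posterior Inverse-Gamma(59/10, 1869/32)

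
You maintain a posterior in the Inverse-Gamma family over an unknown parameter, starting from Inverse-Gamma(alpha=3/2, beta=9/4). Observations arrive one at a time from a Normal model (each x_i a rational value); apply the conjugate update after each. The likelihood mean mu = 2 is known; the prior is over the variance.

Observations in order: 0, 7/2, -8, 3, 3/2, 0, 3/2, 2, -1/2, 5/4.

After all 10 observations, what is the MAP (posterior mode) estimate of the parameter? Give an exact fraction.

1969/240

obs 1: x=0 → posterior Inverse-Gamma(2, 17/4)
obs 2: x=7/2 → posterior Inverse-Gamma(5/2, 43/8)
obs 3: x=-8 → posterior Inverse-Gamma(3, 443/8)
obs 4: x=3 → posterior Inverse-Gamma(7/2, 447/8)
obs 5: x=3/2 → posterior Inverse-Gamma(4, 56)
obs 6: x=0 → posterior Inverse-Gamma(9/2, 58)
obs 7: x=3/2 → posterior Inverse-Gamma(5, 465/8)
obs 8: x=2 → posterior Inverse-Gamma(11/2, 465/8)
obs 9: x=-1/2 → posterior Inverse-Gamma(6, 245/4)
obs 10: x=5/4 → posterior Inverse-Gamma(13/2, 1969/32)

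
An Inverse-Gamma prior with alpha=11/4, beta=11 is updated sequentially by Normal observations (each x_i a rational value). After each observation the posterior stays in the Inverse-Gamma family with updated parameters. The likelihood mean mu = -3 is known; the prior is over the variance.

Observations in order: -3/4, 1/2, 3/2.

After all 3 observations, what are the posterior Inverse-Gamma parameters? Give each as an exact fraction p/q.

obs 1: x=-3/4 → posterior Inverse-Gamma(13/4, 433/32)
obs 2: x=1/2 → posterior Inverse-Gamma(15/4, 629/32)
obs 3: x=3/2 → posterior Inverse-Gamma(17/4, 953/32)

alpha=17/4, beta=953/32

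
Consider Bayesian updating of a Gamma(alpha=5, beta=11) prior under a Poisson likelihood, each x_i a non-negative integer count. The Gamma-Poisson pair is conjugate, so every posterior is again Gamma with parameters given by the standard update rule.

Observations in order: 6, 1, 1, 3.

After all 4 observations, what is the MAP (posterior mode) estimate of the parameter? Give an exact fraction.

1

obs 1: x=6 → posterior Gamma(11, 12)
obs 2: x=1 → posterior Gamma(12, 13)
obs 3: x=1 → posterior Gamma(13, 14)
obs 4: x=3 → posterior Gamma(16, 15)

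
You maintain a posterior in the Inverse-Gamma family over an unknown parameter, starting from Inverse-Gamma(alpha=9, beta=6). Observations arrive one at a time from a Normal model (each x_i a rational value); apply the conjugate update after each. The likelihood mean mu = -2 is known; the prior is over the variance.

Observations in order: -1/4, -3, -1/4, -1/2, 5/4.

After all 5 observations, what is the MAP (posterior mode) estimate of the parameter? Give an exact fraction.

obs 1: x=-1/4 → posterior Inverse-Gamma(19/2, 241/32)
obs 2: x=-3 → posterior Inverse-Gamma(10, 257/32)
obs 3: x=-1/4 → posterior Inverse-Gamma(21/2, 153/16)
obs 4: x=-1/2 → posterior Inverse-Gamma(11, 171/16)
obs 5: x=5/4 → posterior Inverse-Gamma(23/2, 511/32)

511/400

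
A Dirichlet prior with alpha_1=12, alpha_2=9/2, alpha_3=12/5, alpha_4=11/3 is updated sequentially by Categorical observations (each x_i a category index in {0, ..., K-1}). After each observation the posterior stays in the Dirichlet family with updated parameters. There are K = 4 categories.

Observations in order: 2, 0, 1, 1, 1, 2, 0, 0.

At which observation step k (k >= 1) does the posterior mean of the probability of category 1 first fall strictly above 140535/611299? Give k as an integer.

obs 1: x=2 → posterior Dirichlet(12, 9/2, 17/5, 11/3)
obs 2: x=0 → posterior Dirichlet(13, 9/2, 17/5, 11/3)
obs 3: x=1 → posterior Dirichlet(13, 11/2, 17/5, 11/3)
obs 4: x=1 → posterior Dirichlet(13, 13/2, 17/5, 11/3)
obs 5: x=1 → posterior Dirichlet(13, 15/2, 17/5, 11/3)
obs 6: x=2 → posterior Dirichlet(13, 15/2, 22/5, 11/3)
obs 7: x=0 → posterior Dirichlet(14, 15/2, 22/5, 11/3)
obs 8: x=0 → posterior Dirichlet(15, 15/2, 22/5, 11/3)

k = 4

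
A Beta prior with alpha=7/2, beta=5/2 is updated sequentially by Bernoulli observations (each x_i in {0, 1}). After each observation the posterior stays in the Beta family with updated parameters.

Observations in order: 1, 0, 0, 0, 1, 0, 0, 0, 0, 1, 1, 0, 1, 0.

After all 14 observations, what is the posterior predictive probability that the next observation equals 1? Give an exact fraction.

obs 1: x=1 → posterior Beta(9/2, 5/2)
obs 2: x=0 → posterior Beta(9/2, 7/2)
obs 3: x=0 → posterior Beta(9/2, 9/2)
obs 4: x=0 → posterior Beta(9/2, 11/2)
obs 5: x=1 → posterior Beta(11/2, 11/2)
obs 6: x=0 → posterior Beta(11/2, 13/2)
obs 7: x=0 → posterior Beta(11/2, 15/2)
obs 8: x=0 → posterior Beta(11/2, 17/2)
obs 9: x=0 → posterior Beta(11/2, 19/2)
obs 10: x=1 → posterior Beta(13/2, 19/2)
obs 11: x=1 → posterior Beta(15/2, 19/2)
obs 12: x=0 → posterior Beta(15/2, 21/2)
obs 13: x=1 → posterior Beta(17/2, 21/2)
obs 14: x=0 → posterior Beta(17/2, 23/2)

17/40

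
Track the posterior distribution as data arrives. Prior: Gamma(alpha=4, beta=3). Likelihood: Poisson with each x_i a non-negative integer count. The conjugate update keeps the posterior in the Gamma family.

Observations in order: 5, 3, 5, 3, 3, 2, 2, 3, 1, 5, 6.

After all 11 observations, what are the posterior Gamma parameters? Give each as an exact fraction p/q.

obs 1: x=5 → posterior Gamma(9, 4)
obs 2: x=3 → posterior Gamma(12, 5)
obs 3: x=5 → posterior Gamma(17, 6)
obs 4: x=3 → posterior Gamma(20, 7)
obs 5: x=3 → posterior Gamma(23, 8)
obs 6: x=2 → posterior Gamma(25, 9)
obs 7: x=2 → posterior Gamma(27, 10)
obs 8: x=3 → posterior Gamma(30, 11)
obs 9: x=1 → posterior Gamma(31, 12)
obs 10: x=5 → posterior Gamma(36, 13)
obs 11: x=6 → posterior Gamma(42, 14)

alpha=42, beta=14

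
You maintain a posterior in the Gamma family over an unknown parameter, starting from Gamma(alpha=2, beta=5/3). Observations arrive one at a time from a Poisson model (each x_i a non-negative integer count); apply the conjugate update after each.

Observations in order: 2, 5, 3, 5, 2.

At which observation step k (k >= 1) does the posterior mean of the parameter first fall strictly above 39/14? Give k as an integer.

k = 4

obs 1: x=2 → posterior Gamma(4, 8/3)
obs 2: x=5 → posterior Gamma(9, 11/3)
obs 3: x=3 → posterior Gamma(12, 14/3)
obs 4: x=5 → posterior Gamma(17, 17/3)
obs 5: x=2 → posterior Gamma(19, 20/3)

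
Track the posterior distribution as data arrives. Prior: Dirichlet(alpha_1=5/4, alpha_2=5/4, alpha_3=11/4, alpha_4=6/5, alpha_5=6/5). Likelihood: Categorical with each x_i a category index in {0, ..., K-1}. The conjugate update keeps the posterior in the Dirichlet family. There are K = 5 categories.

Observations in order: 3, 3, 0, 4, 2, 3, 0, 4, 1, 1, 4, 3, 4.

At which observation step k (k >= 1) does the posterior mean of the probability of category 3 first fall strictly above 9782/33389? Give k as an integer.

obs 1: x=3 → posterior Dirichlet(5/4, 5/4, 11/4, 11/5, 6/5)
obs 2: x=3 → posterior Dirichlet(5/4, 5/4, 11/4, 16/5, 6/5)
obs 3: x=0 → posterior Dirichlet(9/4, 5/4, 11/4, 16/5, 6/5)
obs 4: x=4 → posterior Dirichlet(9/4, 5/4, 11/4, 16/5, 11/5)
obs 5: x=2 → posterior Dirichlet(9/4, 5/4, 15/4, 16/5, 11/5)
obs 6: x=3 → posterior Dirichlet(9/4, 5/4, 15/4, 21/5, 11/5)
obs 7: x=0 → posterior Dirichlet(13/4, 5/4, 15/4, 21/5, 11/5)
obs 8: x=4 → posterior Dirichlet(13/4, 5/4, 15/4, 21/5, 16/5)
obs 9: x=1 → posterior Dirichlet(13/4, 9/4, 15/4, 21/5, 16/5)
obs 10: x=1 → posterior Dirichlet(13/4, 13/4, 15/4, 21/5, 16/5)
obs 11: x=4 → posterior Dirichlet(13/4, 13/4, 15/4, 21/5, 21/5)
obs 12: x=3 → posterior Dirichlet(13/4, 13/4, 15/4, 26/5, 21/5)
obs 13: x=4 → posterior Dirichlet(13/4, 13/4, 15/4, 26/5, 26/5)

k = 2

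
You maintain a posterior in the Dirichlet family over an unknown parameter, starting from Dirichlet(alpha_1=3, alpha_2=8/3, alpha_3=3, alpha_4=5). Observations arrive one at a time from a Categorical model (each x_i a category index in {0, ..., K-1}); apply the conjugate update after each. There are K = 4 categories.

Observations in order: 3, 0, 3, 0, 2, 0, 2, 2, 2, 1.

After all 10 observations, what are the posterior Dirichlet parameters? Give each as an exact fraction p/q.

obs 1: x=3 → posterior Dirichlet(3, 8/3, 3, 6)
obs 2: x=0 → posterior Dirichlet(4, 8/3, 3, 6)
obs 3: x=3 → posterior Dirichlet(4, 8/3, 3, 7)
obs 4: x=0 → posterior Dirichlet(5, 8/3, 3, 7)
obs 5: x=2 → posterior Dirichlet(5, 8/3, 4, 7)
obs 6: x=0 → posterior Dirichlet(6, 8/3, 4, 7)
obs 7: x=2 → posterior Dirichlet(6, 8/3, 5, 7)
obs 8: x=2 → posterior Dirichlet(6, 8/3, 6, 7)
obs 9: x=2 → posterior Dirichlet(6, 8/3, 7, 7)
obs 10: x=1 → posterior Dirichlet(6, 11/3, 7, 7)

alpha_1=6, alpha_2=11/3, alpha_3=7, alpha_4=7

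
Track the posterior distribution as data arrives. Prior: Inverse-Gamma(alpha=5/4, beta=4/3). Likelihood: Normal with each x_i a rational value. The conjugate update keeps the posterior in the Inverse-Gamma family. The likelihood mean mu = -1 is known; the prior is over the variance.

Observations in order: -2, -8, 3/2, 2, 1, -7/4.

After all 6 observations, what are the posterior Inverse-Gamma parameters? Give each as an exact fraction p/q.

obs 1: x=-2 → posterior Inverse-Gamma(7/4, 11/6)
obs 2: x=-8 → posterior Inverse-Gamma(9/4, 79/3)
obs 3: x=3/2 → posterior Inverse-Gamma(11/4, 707/24)
obs 4: x=2 → posterior Inverse-Gamma(13/4, 815/24)
obs 5: x=1 → posterior Inverse-Gamma(15/4, 863/24)
obs 6: x=-7/4 → posterior Inverse-Gamma(17/4, 3479/96)

alpha=17/4, beta=3479/96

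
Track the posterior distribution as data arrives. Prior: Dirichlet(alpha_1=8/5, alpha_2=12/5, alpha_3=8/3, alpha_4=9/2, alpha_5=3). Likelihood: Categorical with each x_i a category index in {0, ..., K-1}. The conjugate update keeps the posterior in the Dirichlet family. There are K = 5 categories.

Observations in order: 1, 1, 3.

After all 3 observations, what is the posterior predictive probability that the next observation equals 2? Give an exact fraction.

obs 1: x=1 → posterior Dirichlet(8/5, 17/5, 8/3, 9/2, 3)
obs 2: x=1 → posterior Dirichlet(8/5, 22/5, 8/3, 9/2, 3)
obs 3: x=3 → posterior Dirichlet(8/5, 22/5, 8/3, 11/2, 3)

16/103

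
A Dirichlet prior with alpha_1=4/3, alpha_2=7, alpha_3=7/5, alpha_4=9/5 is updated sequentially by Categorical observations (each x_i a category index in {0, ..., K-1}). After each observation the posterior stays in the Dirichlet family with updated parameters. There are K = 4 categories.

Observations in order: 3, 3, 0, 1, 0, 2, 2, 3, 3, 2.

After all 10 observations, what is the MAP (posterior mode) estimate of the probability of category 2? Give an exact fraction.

51/263

obs 1: x=3 → posterior Dirichlet(4/3, 7, 7/5, 14/5)
obs 2: x=3 → posterior Dirichlet(4/3, 7, 7/5, 19/5)
obs 3: x=0 → posterior Dirichlet(7/3, 7, 7/5, 19/5)
obs 4: x=1 → posterior Dirichlet(7/3, 8, 7/5, 19/5)
obs 5: x=0 → posterior Dirichlet(10/3, 8, 7/5, 19/5)
obs 6: x=2 → posterior Dirichlet(10/3, 8, 12/5, 19/5)
obs 7: x=2 → posterior Dirichlet(10/3, 8, 17/5, 19/5)
obs 8: x=3 → posterior Dirichlet(10/3, 8, 17/5, 24/5)
obs 9: x=3 → posterior Dirichlet(10/3, 8, 17/5, 29/5)
obs 10: x=2 → posterior Dirichlet(10/3, 8, 22/5, 29/5)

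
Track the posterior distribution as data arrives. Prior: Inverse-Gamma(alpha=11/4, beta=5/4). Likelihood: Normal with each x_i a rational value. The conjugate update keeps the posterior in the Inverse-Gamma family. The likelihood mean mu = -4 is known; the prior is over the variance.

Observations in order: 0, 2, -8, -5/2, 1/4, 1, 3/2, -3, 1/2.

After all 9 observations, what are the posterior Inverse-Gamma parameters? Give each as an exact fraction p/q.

alpha=29/4, beta=2677/32

obs 1: x=0 → posterior Inverse-Gamma(13/4, 37/4)
obs 2: x=2 → posterior Inverse-Gamma(15/4, 109/4)
obs 3: x=-8 → posterior Inverse-Gamma(17/4, 141/4)
obs 4: x=-5/2 → posterior Inverse-Gamma(19/4, 291/8)
obs 5: x=1/4 → posterior Inverse-Gamma(21/4, 1453/32)
obs 6: x=1 → posterior Inverse-Gamma(23/4, 1853/32)
obs 7: x=3/2 → posterior Inverse-Gamma(25/4, 2337/32)
obs 8: x=-3 → posterior Inverse-Gamma(27/4, 2353/32)
obs 9: x=1/2 → posterior Inverse-Gamma(29/4, 2677/32)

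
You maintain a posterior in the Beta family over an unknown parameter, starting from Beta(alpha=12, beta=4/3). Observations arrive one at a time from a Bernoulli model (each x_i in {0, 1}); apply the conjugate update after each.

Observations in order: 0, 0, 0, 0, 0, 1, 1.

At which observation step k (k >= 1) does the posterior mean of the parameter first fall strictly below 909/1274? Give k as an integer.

obs 1: x=0 → posterior Beta(12, 7/3)
obs 2: x=0 → posterior Beta(12, 10/3)
obs 3: x=0 → posterior Beta(12, 13/3)
obs 4: x=0 → posterior Beta(12, 16/3)
obs 5: x=0 → posterior Beta(12, 19/3)
obs 6: x=1 → posterior Beta(13, 19/3)
obs 7: x=1 → posterior Beta(14, 19/3)

k = 4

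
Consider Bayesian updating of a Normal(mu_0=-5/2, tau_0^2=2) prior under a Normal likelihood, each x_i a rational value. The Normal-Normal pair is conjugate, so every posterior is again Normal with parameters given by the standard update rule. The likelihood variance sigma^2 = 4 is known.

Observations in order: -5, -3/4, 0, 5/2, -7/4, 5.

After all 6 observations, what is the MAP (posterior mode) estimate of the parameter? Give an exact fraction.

-5/8

obs 1: x=-5 → posterior Normal(-10/3, 4/3)
obs 2: x=-3/4 → posterior Normal(-43/16, 1)
obs 3: x=0 → posterior Normal(-43/20, 4/5)
obs 4: x=5/2 → posterior Normal(-11/8, 2/3)
obs 5: x=-7/4 → posterior Normal(-10/7, 4/7)
obs 6: x=5 → posterior Normal(-5/8, 1/2)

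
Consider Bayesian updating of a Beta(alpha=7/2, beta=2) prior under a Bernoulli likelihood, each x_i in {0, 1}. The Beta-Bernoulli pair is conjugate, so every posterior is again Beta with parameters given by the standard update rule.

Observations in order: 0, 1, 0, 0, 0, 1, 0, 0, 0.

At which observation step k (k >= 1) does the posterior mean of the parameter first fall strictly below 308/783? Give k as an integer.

obs 1: x=0 → posterior Beta(7/2, 3)
obs 2: x=1 → posterior Beta(9/2, 3)
obs 3: x=0 → posterior Beta(9/2, 4)
obs 4: x=0 → posterior Beta(9/2, 5)
obs 5: x=0 → posterior Beta(9/2, 6)
obs 6: x=1 → posterior Beta(11/2, 6)
obs 7: x=0 → posterior Beta(11/2, 7)
obs 8: x=0 → posterior Beta(11/2, 8)
obs 9: x=0 → posterior Beta(11/2, 9)

k = 9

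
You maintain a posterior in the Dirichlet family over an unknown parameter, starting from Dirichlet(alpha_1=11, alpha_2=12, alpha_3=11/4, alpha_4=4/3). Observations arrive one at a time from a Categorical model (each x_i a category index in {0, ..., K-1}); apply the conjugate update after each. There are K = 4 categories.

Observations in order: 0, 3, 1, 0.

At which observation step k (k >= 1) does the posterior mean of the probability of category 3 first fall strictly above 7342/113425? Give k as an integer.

k = 2

obs 1: x=0 → posterior Dirichlet(12, 12, 11/4, 4/3)
obs 2: x=3 → posterior Dirichlet(12, 12, 11/4, 7/3)
obs 3: x=1 → posterior Dirichlet(12, 13, 11/4, 7/3)
obs 4: x=0 → posterior Dirichlet(13, 13, 11/4, 7/3)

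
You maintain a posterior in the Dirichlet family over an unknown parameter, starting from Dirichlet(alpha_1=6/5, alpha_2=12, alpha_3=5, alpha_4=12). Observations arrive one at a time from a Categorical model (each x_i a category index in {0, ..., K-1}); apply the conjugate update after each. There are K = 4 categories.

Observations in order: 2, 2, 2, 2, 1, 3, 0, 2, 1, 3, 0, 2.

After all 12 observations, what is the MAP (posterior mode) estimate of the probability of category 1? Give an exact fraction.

obs 1: x=2 → posterior Dirichlet(6/5, 12, 6, 12)
obs 2: x=2 → posterior Dirichlet(6/5, 12, 7, 12)
obs 3: x=2 → posterior Dirichlet(6/5, 12, 8, 12)
obs 4: x=2 → posterior Dirichlet(6/5, 12, 9, 12)
obs 5: x=1 → posterior Dirichlet(6/5, 13, 9, 12)
obs 6: x=3 → posterior Dirichlet(6/5, 13, 9, 13)
obs 7: x=0 → posterior Dirichlet(11/5, 13, 9, 13)
obs 8: x=2 → posterior Dirichlet(11/5, 13, 10, 13)
obs 9: x=1 → posterior Dirichlet(11/5, 14, 10, 13)
obs 10: x=3 → posterior Dirichlet(11/5, 14, 10, 14)
obs 11: x=0 → posterior Dirichlet(16/5, 14, 10, 14)
obs 12: x=2 → posterior Dirichlet(16/5, 14, 11, 14)

65/191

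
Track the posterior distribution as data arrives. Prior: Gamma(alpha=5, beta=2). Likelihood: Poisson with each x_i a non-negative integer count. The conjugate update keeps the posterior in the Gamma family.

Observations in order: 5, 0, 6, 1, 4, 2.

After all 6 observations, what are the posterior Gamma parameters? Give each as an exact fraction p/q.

obs 1: x=5 → posterior Gamma(10, 3)
obs 2: x=0 → posterior Gamma(10, 4)
obs 3: x=6 → posterior Gamma(16, 5)
obs 4: x=1 → posterior Gamma(17, 6)
obs 5: x=4 → posterior Gamma(21, 7)
obs 6: x=2 → posterior Gamma(23, 8)

alpha=23, beta=8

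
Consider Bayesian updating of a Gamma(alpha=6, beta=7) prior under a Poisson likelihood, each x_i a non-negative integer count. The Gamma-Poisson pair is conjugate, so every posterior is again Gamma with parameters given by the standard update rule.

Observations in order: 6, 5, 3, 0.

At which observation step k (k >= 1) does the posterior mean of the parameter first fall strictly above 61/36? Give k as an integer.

obs 1: x=6 → posterior Gamma(12, 8)
obs 2: x=5 → posterior Gamma(17, 9)
obs 3: x=3 → posterior Gamma(20, 10)
obs 4: x=0 → posterior Gamma(20, 11)

k = 2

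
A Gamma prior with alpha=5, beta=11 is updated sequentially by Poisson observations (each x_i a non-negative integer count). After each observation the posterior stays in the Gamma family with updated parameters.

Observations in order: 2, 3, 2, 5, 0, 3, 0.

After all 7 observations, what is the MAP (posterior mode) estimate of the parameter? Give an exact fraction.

obs 1: x=2 → posterior Gamma(7, 12)
obs 2: x=3 → posterior Gamma(10, 13)
obs 3: x=2 → posterior Gamma(12, 14)
obs 4: x=5 → posterior Gamma(17, 15)
obs 5: x=0 → posterior Gamma(17, 16)
obs 6: x=3 → posterior Gamma(20, 17)
obs 7: x=0 → posterior Gamma(20, 18)

19/18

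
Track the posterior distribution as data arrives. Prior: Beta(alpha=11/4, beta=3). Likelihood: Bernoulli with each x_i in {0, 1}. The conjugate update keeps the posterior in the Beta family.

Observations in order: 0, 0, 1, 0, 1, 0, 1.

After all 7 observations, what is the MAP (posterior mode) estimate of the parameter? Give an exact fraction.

obs 1: x=0 → posterior Beta(11/4, 4)
obs 2: x=0 → posterior Beta(11/4, 5)
obs 3: x=1 → posterior Beta(15/4, 5)
obs 4: x=0 → posterior Beta(15/4, 6)
obs 5: x=1 → posterior Beta(19/4, 6)
obs 6: x=0 → posterior Beta(19/4, 7)
obs 7: x=1 → posterior Beta(23/4, 7)

19/43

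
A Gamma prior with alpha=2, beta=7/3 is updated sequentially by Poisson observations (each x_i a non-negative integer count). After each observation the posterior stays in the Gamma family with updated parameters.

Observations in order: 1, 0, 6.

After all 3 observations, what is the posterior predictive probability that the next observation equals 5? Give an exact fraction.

21491397873893376/799006685782884121

obs 1: x=1 → posterior Gamma(3, 10/3)
obs 2: x=0 → posterior Gamma(3, 13/3)
obs 3: x=6 → posterior Gamma(9, 16/3)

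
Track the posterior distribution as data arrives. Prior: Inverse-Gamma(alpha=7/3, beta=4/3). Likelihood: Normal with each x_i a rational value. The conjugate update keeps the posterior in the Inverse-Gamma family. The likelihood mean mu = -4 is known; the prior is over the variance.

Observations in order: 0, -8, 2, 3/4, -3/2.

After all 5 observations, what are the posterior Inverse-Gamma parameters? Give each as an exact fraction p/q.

obs 1: x=0 → posterior Inverse-Gamma(17/6, 28/3)
obs 2: x=-8 → posterior Inverse-Gamma(10/3, 52/3)
obs 3: x=2 → posterior Inverse-Gamma(23/6, 106/3)
obs 4: x=3/4 → posterior Inverse-Gamma(13/3, 4475/96)
obs 5: x=-3/2 → posterior Inverse-Gamma(29/6, 4775/96)

alpha=29/6, beta=4775/96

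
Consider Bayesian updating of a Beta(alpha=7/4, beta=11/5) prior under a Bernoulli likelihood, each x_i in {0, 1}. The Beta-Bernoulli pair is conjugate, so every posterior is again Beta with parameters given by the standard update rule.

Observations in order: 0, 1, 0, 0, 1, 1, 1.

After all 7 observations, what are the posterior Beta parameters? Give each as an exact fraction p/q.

alpha=23/4, beta=26/5

obs 1: x=0 → posterior Beta(7/4, 16/5)
obs 2: x=1 → posterior Beta(11/4, 16/5)
obs 3: x=0 → posterior Beta(11/4, 21/5)
obs 4: x=0 → posterior Beta(11/4, 26/5)
obs 5: x=1 → posterior Beta(15/4, 26/5)
obs 6: x=1 → posterior Beta(19/4, 26/5)
obs 7: x=1 → posterior Beta(23/4, 26/5)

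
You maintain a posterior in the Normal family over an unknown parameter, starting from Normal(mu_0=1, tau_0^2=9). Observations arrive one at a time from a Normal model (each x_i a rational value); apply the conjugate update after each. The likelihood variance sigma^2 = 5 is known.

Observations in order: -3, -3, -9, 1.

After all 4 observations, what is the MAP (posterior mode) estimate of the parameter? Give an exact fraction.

obs 1: x=-3 → posterior Normal(-11/7, 45/14)
obs 2: x=-3 → posterior Normal(-49/23, 45/23)
obs 3: x=-9 → posterior Normal(-65/16, 45/32)
obs 4: x=1 → posterior Normal(-121/41, 45/41)

-121/41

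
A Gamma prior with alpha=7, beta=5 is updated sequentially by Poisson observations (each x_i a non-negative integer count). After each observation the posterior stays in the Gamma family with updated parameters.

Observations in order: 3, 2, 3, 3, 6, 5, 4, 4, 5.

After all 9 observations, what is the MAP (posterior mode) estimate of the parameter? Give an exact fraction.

41/14

obs 1: x=3 → posterior Gamma(10, 6)
obs 2: x=2 → posterior Gamma(12, 7)
obs 3: x=3 → posterior Gamma(15, 8)
obs 4: x=3 → posterior Gamma(18, 9)
obs 5: x=6 → posterior Gamma(24, 10)
obs 6: x=5 → posterior Gamma(29, 11)
obs 7: x=4 → posterior Gamma(33, 12)
obs 8: x=4 → posterior Gamma(37, 13)
obs 9: x=5 → posterior Gamma(42, 14)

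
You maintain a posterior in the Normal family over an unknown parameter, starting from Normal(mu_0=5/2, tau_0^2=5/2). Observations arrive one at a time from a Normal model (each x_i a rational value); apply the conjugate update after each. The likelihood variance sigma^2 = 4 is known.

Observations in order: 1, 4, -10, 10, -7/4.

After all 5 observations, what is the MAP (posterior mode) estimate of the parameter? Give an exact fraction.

145/132

obs 1: x=1 → posterior Normal(25/13, 20/13)
obs 2: x=4 → posterior Normal(5/2, 10/9)
obs 3: x=-10 → posterior Normal(-5/23, 20/23)
obs 4: x=10 → posterior Normal(45/28, 5/7)
obs 5: x=-7/4 → posterior Normal(145/132, 20/33)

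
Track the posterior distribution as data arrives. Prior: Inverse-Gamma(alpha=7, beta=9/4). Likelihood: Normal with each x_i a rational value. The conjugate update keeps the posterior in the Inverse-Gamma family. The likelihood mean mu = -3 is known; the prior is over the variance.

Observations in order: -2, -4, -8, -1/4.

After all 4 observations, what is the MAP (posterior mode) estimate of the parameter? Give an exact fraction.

125/64

obs 1: x=-2 → posterior Inverse-Gamma(15/2, 11/4)
obs 2: x=-4 → posterior Inverse-Gamma(8, 13/4)
obs 3: x=-8 → posterior Inverse-Gamma(17/2, 63/4)
obs 4: x=-1/4 → posterior Inverse-Gamma(9, 625/32)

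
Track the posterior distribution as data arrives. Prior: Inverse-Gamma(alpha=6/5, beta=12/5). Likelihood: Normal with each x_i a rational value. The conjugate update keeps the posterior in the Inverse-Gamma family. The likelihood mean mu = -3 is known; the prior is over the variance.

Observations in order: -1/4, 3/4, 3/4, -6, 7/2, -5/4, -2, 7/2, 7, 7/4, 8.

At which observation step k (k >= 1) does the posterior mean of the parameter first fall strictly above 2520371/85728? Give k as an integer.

obs 1: x=-1/4 → posterior Inverse-Gamma(17/10, 989/160)
obs 2: x=3/4 → posterior Inverse-Gamma(11/5, 1057/80)
obs 3: x=3/4 → posterior Inverse-Gamma(27/10, 3239/160)
obs 4: x=-6 → posterior Inverse-Gamma(16/5, 3959/160)
obs 5: x=7/2 → posterior Inverse-Gamma(37/10, 7339/160)
obs 6: x=-5/4 → posterior Inverse-Gamma(21/5, 237/5)
obs 7: x=-2 → posterior Inverse-Gamma(47/10, 479/10)
obs 8: x=7/2 → posterior Inverse-Gamma(26/5, 2761/40)
obs 9: x=7 → posterior Inverse-Gamma(57/10, 4761/40)
obs 10: x=7/4 → posterior Inverse-Gamma(31/5, 20849/160)
obs 11: x=8 → posterior Inverse-Gamma(67/10, 30529/160)

k = 11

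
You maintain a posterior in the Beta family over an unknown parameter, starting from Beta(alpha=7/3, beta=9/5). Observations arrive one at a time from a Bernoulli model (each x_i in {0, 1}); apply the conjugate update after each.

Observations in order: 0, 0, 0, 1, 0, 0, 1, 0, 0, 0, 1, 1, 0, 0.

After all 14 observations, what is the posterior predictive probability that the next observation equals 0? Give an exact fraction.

177/272

obs 1: x=0 → posterior Beta(7/3, 14/5)
obs 2: x=0 → posterior Beta(7/3, 19/5)
obs 3: x=0 → posterior Beta(7/3, 24/5)
obs 4: x=1 → posterior Beta(10/3, 24/5)
obs 5: x=0 → posterior Beta(10/3, 29/5)
obs 6: x=0 → posterior Beta(10/3, 34/5)
obs 7: x=1 → posterior Beta(13/3, 34/5)
obs 8: x=0 → posterior Beta(13/3, 39/5)
obs 9: x=0 → posterior Beta(13/3, 44/5)
obs 10: x=0 → posterior Beta(13/3, 49/5)
obs 11: x=1 → posterior Beta(16/3, 49/5)
obs 12: x=1 → posterior Beta(19/3, 49/5)
obs 13: x=0 → posterior Beta(19/3, 54/5)
obs 14: x=0 → posterior Beta(19/3, 59/5)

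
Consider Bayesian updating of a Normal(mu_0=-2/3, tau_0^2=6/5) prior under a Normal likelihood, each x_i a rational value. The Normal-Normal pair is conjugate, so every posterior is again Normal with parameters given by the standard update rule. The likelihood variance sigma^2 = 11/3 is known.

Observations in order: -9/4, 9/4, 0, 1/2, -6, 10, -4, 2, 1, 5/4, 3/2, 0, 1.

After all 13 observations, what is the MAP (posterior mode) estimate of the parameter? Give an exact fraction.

563/1734

obs 1: x=-9/4 → posterior Normal(-463/438, 66/73)
obs 2: x=9/4 → posterior Normal(-110/273, 66/91)
obs 3: x=0 → posterior Normal(-110/327, 66/109)
obs 4: x=1/2 → posterior Normal(-83/381, 66/127)
obs 5: x=-6 → posterior Normal(-407/435, 66/145)
obs 6: x=10 → posterior Normal(133/489, 66/163)
obs 7: x=-4 → posterior Normal(-83/543, 66/181)
obs 8: x=2 → posterior Normal(25/597, 66/199)
obs 9: x=1 → posterior Normal(79/651, 66/217)
obs 10: x=5/4 → posterior Normal(293/1410, 66/235)
obs 11: x=3/2 → posterior Normal(455/1518, 6/23)
obs 12: x=0 → posterior Normal(455/1626, 66/271)
obs 13: x=1 → posterior Normal(563/1734, 66/289)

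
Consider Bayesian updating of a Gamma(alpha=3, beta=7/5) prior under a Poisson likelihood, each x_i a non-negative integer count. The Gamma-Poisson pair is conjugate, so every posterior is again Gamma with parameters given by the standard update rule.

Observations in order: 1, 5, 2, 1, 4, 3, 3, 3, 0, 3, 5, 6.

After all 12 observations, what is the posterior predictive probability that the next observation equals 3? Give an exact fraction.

54893956231441675873260503019403270284689657541619784463950396322495551624375/254627237769942235714071914959758309945161585098345261608436370410786674180096

obs 1: x=1 → posterior Gamma(4, 12/5)
obs 2: x=5 → posterior Gamma(9, 17/5)
obs 3: x=2 → posterior Gamma(11, 22/5)
obs 4: x=1 → posterior Gamma(12, 27/5)
obs 5: x=4 → posterior Gamma(16, 32/5)
obs 6: x=3 → posterior Gamma(19, 37/5)
obs 7: x=3 → posterior Gamma(22, 42/5)
obs 8: x=3 → posterior Gamma(25, 47/5)
obs 9: x=0 → posterior Gamma(25, 52/5)
obs 10: x=3 → posterior Gamma(28, 57/5)
obs 11: x=5 → posterior Gamma(33, 62/5)
obs 12: x=6 → posterior Gamma(39, 67/5)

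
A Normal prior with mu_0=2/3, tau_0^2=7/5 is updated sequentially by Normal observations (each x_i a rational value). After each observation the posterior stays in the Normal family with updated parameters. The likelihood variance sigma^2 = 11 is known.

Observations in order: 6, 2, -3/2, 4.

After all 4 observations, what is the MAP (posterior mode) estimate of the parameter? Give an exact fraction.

obs 1: x=6 → posterior Normal(118/93, 77/62)
obs 2: x=2 → posterior Normal(278/207, 77/69)
obs 3: x=-3/2 → posterior Normal(493/456, 77/76)
obs 4: x=4 → posterior Normal(661/498, 77/83)

661/498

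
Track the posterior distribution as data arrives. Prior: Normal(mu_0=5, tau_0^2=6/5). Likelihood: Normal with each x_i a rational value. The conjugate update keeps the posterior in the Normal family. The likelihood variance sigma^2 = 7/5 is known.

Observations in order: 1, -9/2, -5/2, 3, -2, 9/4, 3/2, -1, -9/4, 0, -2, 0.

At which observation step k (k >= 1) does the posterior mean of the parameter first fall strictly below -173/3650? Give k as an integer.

obs 1: x=1 → posterior Normal(41/13, 42/65)
obs 2: x=-9/2 → posterior Normal(14/19, 42/95)
obs 3: x=-5/2 → posterior Normal(-1/25, 42/125)
obs 4: x=3 → posterior Normal(17/31, 42/155)
obs 5: x=-2 → posterior Normal(5/37, 42/185)
obs 6: x=9/4 → posterior Normal(37/86, 42/215)
obs 7: x=3/2 → posterior Normal(55/98, 6/35)
obs 8: x=-1 → posterior Normal(43/110, 42/275)
obs 9: x=-9/4 → posterior Normal(8/61, 42/305)
obs 10: x=0 → posterior Normal(8/67, 42/335)
obs 11: x=-2 → posterior Normal(-4/73, 42/365)
obs 12: x=0 → posterior Normal(-4/79, 42/395)

k = 11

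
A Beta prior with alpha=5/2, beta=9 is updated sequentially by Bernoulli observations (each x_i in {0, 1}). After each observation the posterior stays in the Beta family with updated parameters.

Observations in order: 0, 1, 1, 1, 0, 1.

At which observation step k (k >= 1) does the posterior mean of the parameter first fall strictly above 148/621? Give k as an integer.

k = 2

obs 1: x=0 → posterior Beta(5/2, 10)
obs 2: x=1 → posterior Beta(7/2, 10)
obs 3: x=1 → posterior Beta(9/2, 10)
obs 4: x=1 → posterior Beta(11/2, 10)
obs 5: x=0 → posterior Beta(11/2, 11)
obs 6: x=1 → posterior Beta(13/2, 11)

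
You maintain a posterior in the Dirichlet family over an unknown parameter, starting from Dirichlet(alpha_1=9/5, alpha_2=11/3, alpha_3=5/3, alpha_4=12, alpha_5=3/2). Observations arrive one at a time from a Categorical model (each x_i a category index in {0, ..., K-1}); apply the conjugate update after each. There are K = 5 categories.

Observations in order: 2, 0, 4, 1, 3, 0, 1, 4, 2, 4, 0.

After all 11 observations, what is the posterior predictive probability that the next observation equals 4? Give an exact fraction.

obs 1: x=2 → posterior Dirichlet(9/5, 11/3, 8/3, 12, 3/2)
obs 2: x=0 → posterior Dirichlet(14/5, 11/3, 8/3, 12, 3/2)
obs 3: x=4 → posterior Dirichlet(14/5, 11/3, 8/3, 12, 5/2)
obs 4: x=1 → posterior Dirichlet(14/5, 14/3, 8/3, 12, 5/2)
obs 5: x=3 → posterior Dirichlet(14/5, 14/3, 8/3, 13, 5/2)
obs 6: x=0 → posterior Dirichlet(19/5, 14/3, 8/3, 13, 5/2)
obs 7: x=1 → posterior Dirichlet(19/5, 17/3, 8/3, 13, 5/2)
obs 8: x=4 → posterior Dirichlet(19/5, 17/3, 8/3, 13, 7/2)
obs 9: x=2 → posterior Dirichlet(19/5, 17/3, 11/3, 13, 7/2)
obs 10: x=4 → posterior Dirichlet(19/5, 17/3, 11/3, 13, 9/2)
obs 11: x=0 → posterior Dirichlet(24/5, 17/3, 11/3, 13, 9/2)

135/949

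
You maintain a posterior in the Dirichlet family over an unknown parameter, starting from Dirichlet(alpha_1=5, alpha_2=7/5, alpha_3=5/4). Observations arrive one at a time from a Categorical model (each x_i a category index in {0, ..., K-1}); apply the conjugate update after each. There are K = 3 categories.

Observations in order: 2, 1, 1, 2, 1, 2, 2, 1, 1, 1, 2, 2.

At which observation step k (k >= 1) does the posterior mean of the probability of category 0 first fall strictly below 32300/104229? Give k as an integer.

k = 9

obs 1: x=2 → posterior Dirichlet(5, 7/5, 9/4)
obs 2: x=1 → posterior Dirichlet(5, 12/5, 9/4)
obs 3: x=1 → posterior Dirichlet(5, 17/5, 9/4)
obs 4: x=2 → posterior Dirichlet(5, 17/5, 13/4)
obs 5: x=1 → posterior Dirichlet(5, 22/5, 13/4)
obs 6: x=2 → posterior Dirichlet(5, 22/5, 17/4)
obs 7: x=2 → posterior Dirichlet(5, 22/5, 21/4)
obs 8: x=1 → posterior Dirichlet(5, 27/5, 21/4)
obs 9: x=1 → posterior Dirichlet(5, 32/5, 21/4)
obs 10: x=1 → posterior Dirichlet(5, 37/5, 21/4)
obs 11: x=2 → posterior Dirichlet(5, 37/5, 25/4)
obs 12: x=2 → posterior Dirichlet(5, 37/5, 29/4)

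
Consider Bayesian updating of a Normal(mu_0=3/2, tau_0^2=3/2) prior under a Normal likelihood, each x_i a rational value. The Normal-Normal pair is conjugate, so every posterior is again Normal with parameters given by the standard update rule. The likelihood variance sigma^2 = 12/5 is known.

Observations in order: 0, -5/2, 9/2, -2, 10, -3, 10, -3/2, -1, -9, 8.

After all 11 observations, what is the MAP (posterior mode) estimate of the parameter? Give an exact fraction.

53/42

obs 1: x=0 → posterior Normal(12/13, 12/13)
obs 2: x=-5/2 → posterior Normal(-1/36, 2/3)
obs 3: x=9/2 → posterior Normal(22/23, 12/23)
obs 4: x=-2 → posterior Normal(3/7, 3/7)
obs 5: x=10 → posterior Normal(62/33, 4/11)
obs 6: x=-3 → posterior Normal(47/38, 6/19)
obs 7: x=10 → posterior Normal(97/43, 12/43)
obs 8: x=-3/2 → posterior Normal(179/96, 1/4)
obs 9: x=-1 → posterior Normal(169/106, 12/53)
obs 10: x=-9 → posterior Normal(79/116, 6/29)
obs 11: x=8 → posterior Normal(53/42, 4/21)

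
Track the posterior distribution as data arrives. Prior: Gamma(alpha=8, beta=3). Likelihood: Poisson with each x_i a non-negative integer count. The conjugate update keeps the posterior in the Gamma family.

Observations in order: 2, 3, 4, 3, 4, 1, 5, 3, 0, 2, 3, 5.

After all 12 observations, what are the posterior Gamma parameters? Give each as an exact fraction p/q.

obs 1: x=2 → posterior Gamma(10, 4)
obs 2: x=3 → posterior Gamma(13, 5)
obs 3: x=4 → posterior Gamma(17, 6)
obs 4: x=3 → posterior Gamma(20, 7)
obs 5: x=4 → posterior Gamma(24, 8)
obs 6: x=1 → posterior Gamma(25, 9)
obs 7: x=5 → posterior Gamma(30, 10)
obs 8: x=3 → posterior Gamma(33, 11)
obs 9: x=0 → posterior Gamma(33, 12)
obs 10: x=2 → posterior Gamma(35, 13)
obs 11: x=3 → posterior Gamma(38, 14)
obs 12: x=5 → posterior Gamma(43, 15)

alpha=43, beta=15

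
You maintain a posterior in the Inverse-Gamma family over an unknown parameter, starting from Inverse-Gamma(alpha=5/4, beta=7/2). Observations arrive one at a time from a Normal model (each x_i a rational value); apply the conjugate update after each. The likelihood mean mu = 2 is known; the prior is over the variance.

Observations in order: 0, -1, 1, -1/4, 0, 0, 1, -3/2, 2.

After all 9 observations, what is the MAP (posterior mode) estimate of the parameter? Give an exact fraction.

757/216

obs 1: x=0 → posterior Inverse-Gamma(7/4, 11/2)
obs 2: x=-1 → posterior Inverse-Gamma(9/4, 10)
obs 3: x=1 → posterior Inverse-Gamma(11/4, 21/2)
obs 4: x=-1/4 → posterior Inverse-Gamma(13/4, 417/32)
obs 5: x=0 → posterior Inverse-Gamma(15/4, 481/32)
obs 6: x=0 → posterior Inverse-Gamma(17/4, 545/32)
obs 7: x=1 → posterior Inverse-Gamma(19/4, 561/32)
obs 8: x=-3/2 → posterior Inverse-Gamma(21/4, 757/32)
obs 9: x=2 → posterior Inverse-Gamma(23/4, 757/32)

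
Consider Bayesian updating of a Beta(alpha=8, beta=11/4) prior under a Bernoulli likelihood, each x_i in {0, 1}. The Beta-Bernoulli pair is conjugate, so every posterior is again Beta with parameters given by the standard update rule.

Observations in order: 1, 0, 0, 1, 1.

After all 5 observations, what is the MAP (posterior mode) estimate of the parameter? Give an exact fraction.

8/11

obs 1: x=1 → posterior Beta(9, 11/4)
obs 2: x=0 → posterior Beta(9, 15/4)
obs 3: x=0 → posterior Beta(9, 19/4)
obs 4: x=1 → posterior Beta(10, 19/4)
obs 5: x=1 → posterior Beta(11, 19/4)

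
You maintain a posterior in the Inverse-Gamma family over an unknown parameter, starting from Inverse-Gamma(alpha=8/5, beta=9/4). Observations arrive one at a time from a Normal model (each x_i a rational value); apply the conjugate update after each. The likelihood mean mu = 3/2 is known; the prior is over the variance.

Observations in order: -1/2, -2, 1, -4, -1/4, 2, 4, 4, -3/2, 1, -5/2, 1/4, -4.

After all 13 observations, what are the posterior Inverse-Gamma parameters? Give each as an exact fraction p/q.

obs 1: x=-1/2 → posterior Inverse-Gamma(21/10, 17/4)
obs 2: x=-2 → posterior Inverse-Gamma(13/5, 83/8)
obs 3: x=1 → posterior Inverse-Gamma(31/10, 21/2)
obs 4: x=-4 → posterior Inverse-Gamma(18/5, 205/8)
obs 5: x=-1/4 → posterior Inverse-Gamma(41/10, 869/32)
obs 6: x=2 → posterior Inverse-Gamma(23/5, 873/32)
obs 7: x=4 → posterior Inverse-Gamma(51/10, 973/32)
obs 8: x=4 → posterior Inverse-Gamma(28/5, 1073/32)
obs 9: x=-3/2 → posterior Inverse-Gamma(61/10, 1217/32)
obs 10: x=1 → posterior Inverse-Gamma(33/5, 1221/32)
obs 11: x=-5/2 → posterior Inverse-Gamma(71/10, 1477/32)
obs 12: x=1/4 → posterior Inverse-Gamma(38/5, 751/16)
obs 13: x=-4 → posterior Inverse-Gamma(81/10, 993/16)

alpha=81/10, beta=993/16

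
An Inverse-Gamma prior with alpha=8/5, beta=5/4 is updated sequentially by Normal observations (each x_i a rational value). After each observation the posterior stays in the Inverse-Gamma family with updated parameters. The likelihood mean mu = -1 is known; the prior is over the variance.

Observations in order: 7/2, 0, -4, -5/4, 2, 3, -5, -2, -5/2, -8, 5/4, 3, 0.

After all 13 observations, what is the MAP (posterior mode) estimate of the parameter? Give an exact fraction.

5925/728

obs 1: x=7/2 → posterior Inverse-Gamma(21/10, 91/8)
obs 2: x=0 → posterior Inverse-Gamma(13/5, 95/8)
obs 3: x=-4 → posterior Inverse-Gamma(31/10, 131/8)
obs 4: x=-5/4 → posterior Inverse-Gamma(18/5, 525/32)
obs 5: x=2 → posterior Inverse-Gamma(41/10, 669/32)
obs 6: x=3 → posterior Inverse-Gamma(23/5, 925/32)
obs 7: x=-5 → posterior Inverse-Gamma(51/10, 1181/32)
obs 8: x=-2 → posterior Inverse-Gamma(28/5, 1197/32)
obs 9: x=-5/2 → posterior Inverse-Gamma(61/10, 1233/32)
obs 10: x=-8 → posterior Inverse-Gamma(33/5, 2017/32)
obs 11: x=5/4 → posterior Inverse-Gamma(71/10, 1049/16)
obs 12: x=3 → posterior Inverse-Gamma(38/5, 1177/16)
obs 13: x=0 → posterior Inverse-Gamma(81/10, 1185/16)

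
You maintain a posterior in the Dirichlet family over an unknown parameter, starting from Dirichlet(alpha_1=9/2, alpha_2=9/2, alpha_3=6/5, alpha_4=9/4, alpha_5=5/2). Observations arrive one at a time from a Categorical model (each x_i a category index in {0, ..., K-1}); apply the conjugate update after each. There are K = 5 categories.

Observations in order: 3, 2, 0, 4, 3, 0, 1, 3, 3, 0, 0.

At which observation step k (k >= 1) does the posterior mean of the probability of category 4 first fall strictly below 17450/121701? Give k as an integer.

obs 1: x=3 → posterior Dirichlet(9/2, 9/2, 6/5, 13/4, 5/2)
obs 2: x=2 → posterior Dirichlet(9/2, 9/2, 11/5, 13/4, 5/2)
obs 3: x=0 → posterior Dirichlet(11/2, 9/2, 11/5, 13/4, 5/2)
obs 4: x=4 → posterior Dirichlet(11/2, 9/2, 11/5, 13/4, 7/2)
obs 5: x=3 → posterior Dirichlet(11/2, 9/2, 11/5, 17/4, 7/2)
obs 6: x=0 → posterior Dirichlet(13/2, 9/2, 11/5, 17/4, 7/2)
obs 7: x=1 → posterior Dirichlet(13/2, 11/2, 11/5, 17/4, 7/2)
obs 8: x=3 → posterior Dirichlet(13/2, 11/2, 11/5, 21/4, 7/2)
obs 9: x=3 → posterior Dirichlet(13/2, 11/2, 11/5, 25/4, 7/2)
obs 10: x=0 → posterior Dirichlet(15/2, 11/2, 11/5, 25/4, 7/2)
obs 11: x=0 → posterior Dirichlet(17/2, 11/2, 11/5, 25/4, 7/2)

k = 3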